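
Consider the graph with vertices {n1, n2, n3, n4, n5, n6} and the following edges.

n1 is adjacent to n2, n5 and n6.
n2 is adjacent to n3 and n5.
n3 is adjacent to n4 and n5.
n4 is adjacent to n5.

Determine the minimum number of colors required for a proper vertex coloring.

n3, n4, n5 are pairwise adjacent, so at least 3 colors are needed.
One proper 3-coloring: n1=B, n2=G, n3=B, n4=G, n5=R, n6=R. No two adjacent vertices share a color.

3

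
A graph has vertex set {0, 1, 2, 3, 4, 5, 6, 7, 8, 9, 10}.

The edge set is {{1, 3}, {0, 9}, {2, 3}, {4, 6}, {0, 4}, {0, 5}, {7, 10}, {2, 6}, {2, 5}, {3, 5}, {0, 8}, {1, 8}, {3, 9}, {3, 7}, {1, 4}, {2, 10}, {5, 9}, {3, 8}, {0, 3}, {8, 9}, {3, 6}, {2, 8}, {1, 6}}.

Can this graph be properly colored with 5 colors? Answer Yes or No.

Yes

The chromatic number is 4. 0, 3, 5, 9 are mutually adjacent (a clique of size 4), so at least 4 colors are needed.
A valid assignment using 4 colors: 0=blue, 1=blue, 2=blue, 3=red, 4=red, 5=green, 6=green, 7=blue, 8=green, 9=yellow, 10=red.
Since 5 ≥ 4, a proper 5-coloring certainly exists.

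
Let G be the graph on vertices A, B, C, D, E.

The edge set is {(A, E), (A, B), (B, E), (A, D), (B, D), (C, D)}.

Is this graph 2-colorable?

No

A, B, D are mutually adjacent, so at least 3 colors are needed.
So 2 colors are not enough.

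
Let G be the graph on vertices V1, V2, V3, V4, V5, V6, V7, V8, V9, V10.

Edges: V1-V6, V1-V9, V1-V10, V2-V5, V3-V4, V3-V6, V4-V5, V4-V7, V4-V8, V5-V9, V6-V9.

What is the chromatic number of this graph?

V1, V6, V9 are pairwise adjacent, so at least 3 colors are needed.
A valid assignment using 3 colors: V1=1, V2=1, V3=3, V4=1, V5=2, V6=2, V7=2, V8=2, V9=3, V10=2. No two adjacent vertices share a color.

3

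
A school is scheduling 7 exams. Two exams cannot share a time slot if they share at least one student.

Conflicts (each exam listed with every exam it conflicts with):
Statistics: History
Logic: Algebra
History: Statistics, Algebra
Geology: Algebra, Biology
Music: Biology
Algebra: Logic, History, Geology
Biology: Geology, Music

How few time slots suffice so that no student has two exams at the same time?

2

Music and Biology conflict, so at least 2 time slots are needed.
A valid assignment using 2 time slots: Statistics=1, Logic=2, History=2, Geology=2, Music=2, Algebra=1, Biology=1. Each listed conflict is separated.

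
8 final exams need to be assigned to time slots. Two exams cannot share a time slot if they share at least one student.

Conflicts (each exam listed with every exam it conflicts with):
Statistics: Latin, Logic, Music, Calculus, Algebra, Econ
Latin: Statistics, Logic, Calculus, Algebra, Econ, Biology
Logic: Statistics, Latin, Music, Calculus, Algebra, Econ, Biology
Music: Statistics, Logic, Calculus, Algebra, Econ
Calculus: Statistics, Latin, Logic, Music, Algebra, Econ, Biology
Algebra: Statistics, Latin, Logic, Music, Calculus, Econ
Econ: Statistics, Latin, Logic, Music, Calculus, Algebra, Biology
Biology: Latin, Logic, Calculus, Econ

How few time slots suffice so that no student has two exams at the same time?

6

Statistics, Logic, Music, Calculus, Algebra, Econ are mutually in conflict, so at least 6 time slots are needed.
6 time slots suffice: time slot 1 → {Calculus}; time slot 2 → {Logic}; time slot 3 → {Econ}; time slot 4 → {Statistics, Biology}; time slot 5 → {Algebra}; time slot 6 → {Latin, Music}. Each listed conflict is separated.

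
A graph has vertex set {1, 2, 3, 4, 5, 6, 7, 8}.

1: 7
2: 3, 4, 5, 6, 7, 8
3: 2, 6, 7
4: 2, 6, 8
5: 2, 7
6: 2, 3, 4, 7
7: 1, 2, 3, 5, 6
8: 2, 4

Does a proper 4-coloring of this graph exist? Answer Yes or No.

The chromatic number is 4. 2, 3, 6, 7 are mutually adjacent (a clique of size 4), so at least 4 colors are needed.
4 colors suffice: 1=red, 2=red, 3=yellow, 4=blue, 5=green, 6=green, 7=blue, 8=green.
That is already a proper 4-coloring.

Yes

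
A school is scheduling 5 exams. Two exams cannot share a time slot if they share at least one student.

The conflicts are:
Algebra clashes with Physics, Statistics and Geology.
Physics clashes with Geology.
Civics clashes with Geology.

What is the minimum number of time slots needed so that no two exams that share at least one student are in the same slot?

3

Algebra, Physics, Geology all conflict with each other, so at least 3 time slots are needed.
3 time slots suffice: time slot 1 → {Algebra, Civics}; time slot 2 → {Statistics, Geology}; time slot 3 → {Physics}. Each listed conflict is separated.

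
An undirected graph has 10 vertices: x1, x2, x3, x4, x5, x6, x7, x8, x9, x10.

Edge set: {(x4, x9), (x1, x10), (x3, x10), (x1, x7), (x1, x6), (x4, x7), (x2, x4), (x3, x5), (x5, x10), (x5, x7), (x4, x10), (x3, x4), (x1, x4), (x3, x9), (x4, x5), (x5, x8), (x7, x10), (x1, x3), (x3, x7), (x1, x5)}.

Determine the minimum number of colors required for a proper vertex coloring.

6

x1, x3, x4, x5, x7, x10 are mutually adjacent (a clique of size 6), so at least 6 colors are needed.
6 colors suffice: color 1 → {x4, x6, x8}; color 2 → {x2, x5, x9}; color 3 → {x3}; color 4 → {x1}; color 5 → {x7}; color 6 → {x10}. No two adjacent vertices share a color.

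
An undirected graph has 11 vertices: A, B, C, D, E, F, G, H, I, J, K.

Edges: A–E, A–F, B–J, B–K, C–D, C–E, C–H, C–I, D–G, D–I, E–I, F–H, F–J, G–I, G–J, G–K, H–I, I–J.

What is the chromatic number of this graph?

3

C, H, I are pairwise adjacent, so at least 3 colors are needed.
3 colors suffice: color red → {B, F, I}; color blue → {A, C, G}; color green → {D, E, H, J, K}. Every edge joins two different colors.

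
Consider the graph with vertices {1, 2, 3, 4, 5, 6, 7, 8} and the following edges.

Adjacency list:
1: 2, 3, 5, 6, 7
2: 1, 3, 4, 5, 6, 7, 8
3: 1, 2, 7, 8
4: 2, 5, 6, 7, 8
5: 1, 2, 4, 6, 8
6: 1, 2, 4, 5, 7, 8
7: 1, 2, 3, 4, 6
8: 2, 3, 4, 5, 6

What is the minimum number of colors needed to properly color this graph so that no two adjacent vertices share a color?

2, 4, 5, 6, 8 form a clique, so at least 5 colors are needed.
One proper 5-coloring: 1=purple, 2=red, 3=blue, 4=purple, 5=yellow, 6=blue, 7=green, 8=green. Every edge joins two different colors.

5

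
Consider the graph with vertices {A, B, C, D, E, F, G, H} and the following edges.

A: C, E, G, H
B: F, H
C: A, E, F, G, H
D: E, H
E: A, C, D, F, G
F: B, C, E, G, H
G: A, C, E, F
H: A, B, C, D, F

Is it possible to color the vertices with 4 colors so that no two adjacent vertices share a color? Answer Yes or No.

The chromatic number is 4. A, C, E, G form a clique, so at least 4 colors are needed.
4 colors suffice: color 1 → {E, H}; color 2 → {B, C, D}; color 3 → {A, F}; color 4 → {G}.
That is already a proper 4-coloring.

Yes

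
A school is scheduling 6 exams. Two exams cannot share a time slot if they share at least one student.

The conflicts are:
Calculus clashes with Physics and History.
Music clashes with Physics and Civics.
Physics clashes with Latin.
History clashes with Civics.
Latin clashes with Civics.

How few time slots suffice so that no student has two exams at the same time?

3

The cycle Civics-Latin-Physics-Calculus-History-Civics has odd length 5, so it cannot be 2-colored; at least 3 time slots are needed.
A valid assignment using 3 time slots: Calculus=2, Music=2, Physics=1, History=3, Latin=2, Civics=1. Each listed conflict is separated.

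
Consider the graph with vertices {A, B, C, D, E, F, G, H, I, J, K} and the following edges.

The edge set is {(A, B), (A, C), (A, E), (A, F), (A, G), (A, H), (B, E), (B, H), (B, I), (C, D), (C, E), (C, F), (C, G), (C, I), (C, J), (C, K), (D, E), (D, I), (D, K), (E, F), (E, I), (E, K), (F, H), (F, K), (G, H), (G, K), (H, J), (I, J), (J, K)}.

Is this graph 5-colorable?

The chromatic number is 4. C, D, E, K form a clique, so at least 4 colors are needed.
4 colors suffice: color red → {C, H}; color blue → {E, G, J}; color green → {A, I, K}; color yellow → {B, D, F}.
Since 5 ≥ 4, a proper 5-coloring certainly exists.

Yes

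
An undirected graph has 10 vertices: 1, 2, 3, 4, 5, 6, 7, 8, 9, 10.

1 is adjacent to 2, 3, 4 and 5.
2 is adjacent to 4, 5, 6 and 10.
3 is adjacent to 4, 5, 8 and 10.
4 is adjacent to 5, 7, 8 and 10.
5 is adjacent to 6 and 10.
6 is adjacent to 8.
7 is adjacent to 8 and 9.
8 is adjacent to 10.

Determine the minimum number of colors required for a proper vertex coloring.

4

1, 2, 4, 5 are mutually adjacent (a clique of size 4), so at least 4 colors are needed.
4 colors suffice: color a → {4, 6, 9}; color b → {5, 8}; color c → {1, 7, 10}; color d → {2, 3}. No two adjacent vertices share a color.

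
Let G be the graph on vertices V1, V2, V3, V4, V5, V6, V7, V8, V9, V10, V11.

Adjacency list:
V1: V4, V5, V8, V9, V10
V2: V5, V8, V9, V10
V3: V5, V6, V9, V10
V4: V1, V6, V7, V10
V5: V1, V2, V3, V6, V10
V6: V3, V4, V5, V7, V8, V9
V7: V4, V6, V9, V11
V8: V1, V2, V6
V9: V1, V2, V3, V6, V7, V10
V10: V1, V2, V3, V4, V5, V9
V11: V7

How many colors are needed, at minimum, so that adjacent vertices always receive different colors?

V3, V5, V6 form a triangle, so at least 3 colors are needed.
3 colors suffice: color red → {V6, V10, V11}; color blue → {V4, V5, V8, V9}; color green → {V1, V2, V3, V7}. Each edge has distinct colors on its endpoints.

3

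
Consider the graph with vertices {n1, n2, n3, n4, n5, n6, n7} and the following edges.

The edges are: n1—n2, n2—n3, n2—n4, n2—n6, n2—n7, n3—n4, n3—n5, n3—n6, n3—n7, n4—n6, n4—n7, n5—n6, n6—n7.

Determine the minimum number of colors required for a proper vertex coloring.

n2, n3, n4, n6, n7 are mutually adjacent (a clique of size 5), so at least 5 colors are needed.
5 colors suffice: color 1 → {n1, n6}; color 2 → {n3}; color 3 → {n2, n5}; color 4 → {n4}; color 5 → {n7}. Every edge joins two different colors.

5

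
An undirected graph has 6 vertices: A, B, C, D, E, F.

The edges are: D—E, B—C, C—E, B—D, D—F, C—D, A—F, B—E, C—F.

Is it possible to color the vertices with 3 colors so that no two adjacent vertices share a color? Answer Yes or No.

No

B, C, D, E form a clique, so at least 4 colors are needed.
So 3 colors are not enough.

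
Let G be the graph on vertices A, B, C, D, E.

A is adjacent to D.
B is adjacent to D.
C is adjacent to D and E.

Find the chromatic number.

C and D are adjacent, so at least 2 colors are needed.
2 colors suffice: color 1 → {D, E}; color 2 → {A, B, C}. Each edge has distinct colors on its endpoints.

2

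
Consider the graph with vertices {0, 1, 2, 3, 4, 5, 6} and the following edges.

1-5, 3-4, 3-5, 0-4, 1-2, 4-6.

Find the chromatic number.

4 and 6 are adjacent, so at least 2 colors are needed.
2 colors suffice: color a → {2, 4, 5}; color b → {0, 1, 3, 6}. No two adjacent vertices share a color.

2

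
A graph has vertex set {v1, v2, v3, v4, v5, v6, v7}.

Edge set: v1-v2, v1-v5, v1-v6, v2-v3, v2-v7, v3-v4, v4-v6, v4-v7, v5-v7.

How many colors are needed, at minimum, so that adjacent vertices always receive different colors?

3

The cycle v2-v3-v4-v6-v1-v2 has odd length 5, so it cannot be 2-colored; at least 3 colors are needed.
3 colors suffice: color 1 → {v1, v4}; color 2 → {v3, v6, v7}; color 3 → {v2, v5}. Every edge joins two different colors.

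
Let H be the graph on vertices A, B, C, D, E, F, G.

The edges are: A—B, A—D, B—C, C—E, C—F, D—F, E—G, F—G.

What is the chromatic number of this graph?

The cycle F-C-B-A-D-F has odd length 5, so it cannot be 2-colored; at least 3 colors are needed.
3 colors suffice: color 1 → {C, D, G}; color 2 → {B, E, F}; color 3 → {A}. Each edge has distinct colors on its endpoints.

3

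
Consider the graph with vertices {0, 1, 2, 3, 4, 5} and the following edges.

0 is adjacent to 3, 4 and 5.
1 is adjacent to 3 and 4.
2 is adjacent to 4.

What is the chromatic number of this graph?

2

2 and 4 are adjacent, so at least 2 colors are needed.
One proper 2-coloring: 0=red, 1=red, 2=red, 3=blue, 4=blue, 5=blue. Each edge has distinct colors on its endpoints.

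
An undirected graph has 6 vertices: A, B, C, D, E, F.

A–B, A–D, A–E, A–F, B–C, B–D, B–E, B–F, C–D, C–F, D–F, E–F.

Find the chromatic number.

4

B, C, D, F are mutually adjacent (a clique of size 4), so at least 4 colors are needed.
A valid assignment using 4 colors: A=4, B=2, C=4, D=3, E=3, F=1. Each edge has distinct colors on its endpoints.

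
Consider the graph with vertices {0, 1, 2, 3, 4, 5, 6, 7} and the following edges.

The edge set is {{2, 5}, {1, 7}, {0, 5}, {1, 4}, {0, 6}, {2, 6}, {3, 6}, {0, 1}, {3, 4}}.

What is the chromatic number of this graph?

3

The cycle 3-4-1-0-6-3 has odd length 5, so it cannot be 2-colored; at least 3 colors are needed.
3 colors suffice: 0=b, 1=a, 2=b, 3=b, 4=c, 5=a, 6=a, 7=b. No two adjacent vertices share a color.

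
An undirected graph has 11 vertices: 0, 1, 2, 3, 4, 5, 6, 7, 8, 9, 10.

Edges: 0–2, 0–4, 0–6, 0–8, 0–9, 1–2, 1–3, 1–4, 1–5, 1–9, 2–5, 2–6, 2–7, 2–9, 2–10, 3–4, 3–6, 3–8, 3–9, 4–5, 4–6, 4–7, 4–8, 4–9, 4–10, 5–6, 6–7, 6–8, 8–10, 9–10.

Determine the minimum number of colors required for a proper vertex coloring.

4

0, 4, 6, 8 are pairwise adjacent (a clique of size 4), so at least 4 colors are needed.
A valid assignment using 4 colors: 0=yellow, 1=green, 2=red, 3=yellow, 4=red, 5=yellow, 6=blue, 7=green, 8=green, 9=blue, 10=yellow. No two adjacent vertices share a color.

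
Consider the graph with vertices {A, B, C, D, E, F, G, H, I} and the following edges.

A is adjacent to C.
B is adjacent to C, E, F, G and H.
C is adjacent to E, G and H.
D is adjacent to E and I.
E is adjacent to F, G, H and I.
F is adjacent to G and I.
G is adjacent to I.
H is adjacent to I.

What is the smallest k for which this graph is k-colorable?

4

B, C, E, H are mutually adjacent (a clique of size 4), so at least 4 colors are needed.
4 colors suffice: A=1, B=2, C=4, D=3, E=1, F=4, G=3, H=3, I=2. Every edge joins two different colors.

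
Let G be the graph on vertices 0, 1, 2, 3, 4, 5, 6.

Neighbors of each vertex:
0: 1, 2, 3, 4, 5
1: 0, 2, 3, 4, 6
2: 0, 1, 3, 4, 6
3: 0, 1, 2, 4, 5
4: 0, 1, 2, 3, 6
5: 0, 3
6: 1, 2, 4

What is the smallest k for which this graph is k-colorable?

0, 1, 2, 3, 4 are mutually adjacent (a clique of size 5), so at least 5 colors are needed.
5 colors suffice: color red → {2, 5}; color blue → {4}; color green → {0, 6}; color yellow → {1}; color purple → {3}. Each edge has distinct colors on its endpoints.

5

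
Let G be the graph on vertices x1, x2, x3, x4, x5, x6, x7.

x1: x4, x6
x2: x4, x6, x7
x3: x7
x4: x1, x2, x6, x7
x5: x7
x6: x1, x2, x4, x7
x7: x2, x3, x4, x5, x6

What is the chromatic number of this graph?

4

x2, x4, x6, x7 form a clique, so at least 4 colors are needed.
4 colors suffice: color R → {x1, x7}; color B → {x3, x4, x5}; color G → {x6}; color Y → {x2}. Each edge has distinct colors on its endpoints.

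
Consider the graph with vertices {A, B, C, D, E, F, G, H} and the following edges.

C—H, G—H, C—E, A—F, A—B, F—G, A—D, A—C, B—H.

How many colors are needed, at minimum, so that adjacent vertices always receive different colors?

The cycle G-H-B-A-F-G has odd length 5, so it cannot be 2-colored; at least 3 colors are needed.
A valid assignment using 3 colors: A=1, B=2, C=2, D=2, E=1, F=2, G=3, H=1. Every edge joins two different colors.

3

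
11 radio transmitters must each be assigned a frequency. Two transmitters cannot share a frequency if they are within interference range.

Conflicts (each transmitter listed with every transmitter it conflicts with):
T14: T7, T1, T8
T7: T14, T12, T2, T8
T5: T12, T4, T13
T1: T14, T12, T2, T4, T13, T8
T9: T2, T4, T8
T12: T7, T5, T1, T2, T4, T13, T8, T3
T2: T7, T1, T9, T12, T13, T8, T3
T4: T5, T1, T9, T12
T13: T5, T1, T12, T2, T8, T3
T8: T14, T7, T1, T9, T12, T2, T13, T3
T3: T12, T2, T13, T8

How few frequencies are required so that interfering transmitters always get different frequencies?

5

T1, T12, T2, T13, T8 all conflict with each other, so at least 5 frequencies are needed.
Using 5 frequencies: T14=1, T7=4, T5=3, T1=5, T9=1, T12=1, T2=3, T4=2, T13=4, T8=2, T3=5. No two conflicting transmitters share a frequency.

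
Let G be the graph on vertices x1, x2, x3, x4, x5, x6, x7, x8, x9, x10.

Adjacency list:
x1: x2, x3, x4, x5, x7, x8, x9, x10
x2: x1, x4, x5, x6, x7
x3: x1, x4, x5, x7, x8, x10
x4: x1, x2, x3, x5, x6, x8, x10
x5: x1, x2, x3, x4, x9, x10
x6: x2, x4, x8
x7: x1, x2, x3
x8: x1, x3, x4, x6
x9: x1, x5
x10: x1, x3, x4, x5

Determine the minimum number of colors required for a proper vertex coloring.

x1, x3, x4, x5, x10 form a clique, so at least 5 colors are needed.
5 colors suffice: color 1 → {x1, x6}; color 2 → {x4, x7, x9}; color 3 → {x2, x3}; color 4 → {x5, x8}; color 5 → {x10}. No two adjacent vertices share a color.

5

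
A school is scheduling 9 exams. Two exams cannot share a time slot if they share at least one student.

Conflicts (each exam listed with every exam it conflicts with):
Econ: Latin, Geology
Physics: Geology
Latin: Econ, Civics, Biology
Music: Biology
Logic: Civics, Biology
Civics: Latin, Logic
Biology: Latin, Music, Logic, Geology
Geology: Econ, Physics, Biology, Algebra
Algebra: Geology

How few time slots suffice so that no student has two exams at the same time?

Logic and Civics conflict, so at least 2 time slots are needed.
2 time slots suffice: time slot 1 → {Econ, Physics, Civics, Biology, Algebra}; time slot 2 → {Latin, Music, Logic, Geology}. No two conflicting exams share a time slot.

2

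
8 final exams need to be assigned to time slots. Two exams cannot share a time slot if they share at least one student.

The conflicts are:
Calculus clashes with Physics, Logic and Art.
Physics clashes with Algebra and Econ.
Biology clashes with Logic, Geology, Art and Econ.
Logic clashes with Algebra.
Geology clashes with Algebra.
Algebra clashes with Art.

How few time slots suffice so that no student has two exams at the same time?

3

The cycle Physics-Calculus-Logic-Biology-Econ-Physics has odd length 5, so it cannot be 2-colored; at least 3 time slots are needed.
3 time slots suffice: time slot 1 → {Calculus, Biology, Algebra}; time slot 2 → {Physics, Logic, Geology, Art}; time slot 3 → {Econ}. No two conflicting exams share a time slot.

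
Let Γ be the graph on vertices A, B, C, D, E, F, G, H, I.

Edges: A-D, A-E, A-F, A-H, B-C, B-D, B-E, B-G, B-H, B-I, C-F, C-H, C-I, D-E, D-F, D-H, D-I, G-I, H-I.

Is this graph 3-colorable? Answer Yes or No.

No

B, D, H, I are pairwise adjacent (a clique of size 4), so at least 4 colors are needed.
So 3 colors are not enough.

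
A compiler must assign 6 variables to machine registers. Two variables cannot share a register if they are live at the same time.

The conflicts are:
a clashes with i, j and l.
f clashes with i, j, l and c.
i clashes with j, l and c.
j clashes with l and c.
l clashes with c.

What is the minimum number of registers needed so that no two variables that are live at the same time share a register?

f, i, j, l, c all conflict with each other, so at least 5 registers are needed.
5 registers suffice: register 1 → {i}; register 2 → {l}; register 3 → {j}; register 4 → {a, f}; register 5 → {c}. No two conflicting variables share a register.

5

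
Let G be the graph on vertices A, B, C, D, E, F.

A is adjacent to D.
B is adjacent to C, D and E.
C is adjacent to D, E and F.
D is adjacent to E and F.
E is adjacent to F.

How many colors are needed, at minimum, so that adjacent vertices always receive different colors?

4

B, C, D, E form a clique, so at least 4 colors are needed.
4 colors suffice: color 1 → {D}; color 2 → {A, E}; color 3 → {C}; color 4 → {B, F}. Each edge has distinct colors on its endpoints.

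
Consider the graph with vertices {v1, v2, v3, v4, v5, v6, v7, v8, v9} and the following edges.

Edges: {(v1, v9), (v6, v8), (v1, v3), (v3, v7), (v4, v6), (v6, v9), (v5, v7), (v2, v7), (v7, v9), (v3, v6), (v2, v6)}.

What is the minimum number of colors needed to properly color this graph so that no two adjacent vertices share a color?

v6 and v8 are adjacent, so at least 2 colors are needed.
2 colors suffice: color 1 → {v1, v6, v7}; color 2 → {v2, v3, v4, v5, v8, v9}. Each edge has distinct colors on its endpoints.

2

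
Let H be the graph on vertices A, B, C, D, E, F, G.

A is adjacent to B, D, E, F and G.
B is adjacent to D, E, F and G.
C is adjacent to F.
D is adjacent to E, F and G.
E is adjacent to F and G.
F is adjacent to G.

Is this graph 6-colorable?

Yes

The chromatic number is 6. A, B, D, E, F, G form a clique, so at least 6 colors are needed.
6 colors suffice: color 1 → {F}; color 2 → {C, E}; color 3 → {B}; color 4 → {A}; color 5 → {D}; color 6 → {G}.
That is already a proper 6-coloring.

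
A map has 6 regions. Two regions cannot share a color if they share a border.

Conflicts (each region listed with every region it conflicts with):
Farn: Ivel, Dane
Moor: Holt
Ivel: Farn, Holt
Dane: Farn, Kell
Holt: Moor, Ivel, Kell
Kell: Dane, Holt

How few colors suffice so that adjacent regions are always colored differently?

3

The cycle Ivel-Holt-Kell-Dane-Farn-Ivel has odd length 5, so it cannot be 2-colored; at least 3 colors are needed.
3 colors suffice: color 1 → {Farn, Holt}; color 2 → {Moor, Ivel, Kell}; color 3 → {Dane}. No two conflicting regions share a color.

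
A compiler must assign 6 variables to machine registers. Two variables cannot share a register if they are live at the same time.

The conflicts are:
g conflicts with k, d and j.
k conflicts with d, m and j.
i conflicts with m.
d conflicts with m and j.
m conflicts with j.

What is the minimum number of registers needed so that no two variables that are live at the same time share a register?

4

g, k, d, j pairwise conflict, so at least 4 registers are needed.
A valid assignment using 4 registers: g=3, k=2, i=1, d=4, m=3, j=1. Every pair that conflicts lands in different registers.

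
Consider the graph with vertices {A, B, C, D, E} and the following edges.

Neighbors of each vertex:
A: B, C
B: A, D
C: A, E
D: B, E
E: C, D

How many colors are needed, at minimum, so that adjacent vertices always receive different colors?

The cycle B-A-C-E-D-B has odd length 5, so it cannot be 2-colored; at least 3 colors are needed.
A valid assignment using 3 colors: A=2, B=3, C=1, D=1, E=2. No two adjacent vertices share a color.

3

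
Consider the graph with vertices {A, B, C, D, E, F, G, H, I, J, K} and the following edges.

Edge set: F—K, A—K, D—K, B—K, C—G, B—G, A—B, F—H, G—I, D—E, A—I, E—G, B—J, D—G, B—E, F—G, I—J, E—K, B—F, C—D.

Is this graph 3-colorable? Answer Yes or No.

Yes

The chromatic number is 3. A, B, K are pairwise adjacent, so at least 3 colors are needed.
3 colors suffice: A=green, B=red, C=green, D=red, E=green, F=green, G=blue, H=red, I=red, J=blue, K=blue.
That is already a proper 3-coloring.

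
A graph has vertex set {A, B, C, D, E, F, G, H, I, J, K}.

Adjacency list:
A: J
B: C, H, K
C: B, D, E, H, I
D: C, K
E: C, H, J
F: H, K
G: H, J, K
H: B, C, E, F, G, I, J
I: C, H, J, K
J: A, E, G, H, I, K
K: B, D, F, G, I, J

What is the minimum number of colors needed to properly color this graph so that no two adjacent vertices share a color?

G, H, J are pairwise adjacent, so at least 3 colors are needed.
One proper 3-coloring: A=red, B=green, C=blue, D=green, E=green, F=blue, G=green, H=red, I=green, J=blue, K=red. Each edge has distinct colors on its endpoints.

3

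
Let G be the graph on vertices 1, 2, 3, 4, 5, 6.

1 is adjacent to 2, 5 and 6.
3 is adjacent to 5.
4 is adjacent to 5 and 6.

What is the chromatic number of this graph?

2

4 and 6 are adjacent, so at least 2 colors are needed.
2 colors suffice: color a → {2, 5, 6}; color b → {1, 3, 4}. No two adjacent vertices share a color.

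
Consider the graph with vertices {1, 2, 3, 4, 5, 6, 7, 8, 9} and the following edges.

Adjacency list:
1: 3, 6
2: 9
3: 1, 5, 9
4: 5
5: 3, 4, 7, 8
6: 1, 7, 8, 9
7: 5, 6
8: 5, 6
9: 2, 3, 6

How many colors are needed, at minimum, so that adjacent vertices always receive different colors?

3

The cycle 6-9-3-5-7-6 has odd length 5, so it cannot be 2-colored; at least 3 colors are needed.
3 colors suffice: 1=green, 2=red, 3=blue, 4=blue, 5=red, 6=red, 7=blue, 8=blue, 9=green. No two adjacent vertices share a color.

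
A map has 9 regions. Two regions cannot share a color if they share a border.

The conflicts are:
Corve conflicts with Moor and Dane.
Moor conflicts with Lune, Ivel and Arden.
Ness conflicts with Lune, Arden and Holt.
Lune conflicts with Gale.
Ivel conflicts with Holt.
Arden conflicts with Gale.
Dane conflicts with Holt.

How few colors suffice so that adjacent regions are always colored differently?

The cycle Corve-Dane-Holt-Ivel-Moor-Corve has odd length 5, so it cannot be 2-colored; at least 3 colors are needed.
3 colors suffice: color 1 → {Moor, Gale, Holt}; color 2 → {Ness, Ivel, Dane}; color 3 → {Corve, Lune, Arden}. No two conflicting regions share a color.

3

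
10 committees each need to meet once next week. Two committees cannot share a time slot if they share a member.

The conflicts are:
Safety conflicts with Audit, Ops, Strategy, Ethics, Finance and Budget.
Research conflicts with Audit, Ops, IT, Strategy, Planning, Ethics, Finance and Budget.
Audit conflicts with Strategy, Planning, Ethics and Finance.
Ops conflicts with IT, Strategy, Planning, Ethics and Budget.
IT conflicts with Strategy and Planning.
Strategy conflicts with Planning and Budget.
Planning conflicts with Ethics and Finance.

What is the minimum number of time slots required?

5

Research, Ops, IT, Strategy, Planning are mutually in conflict, so at least 5 time slots are needed.
5 time slots suffice: Safety=1, Research=1, Audit=3, Ops=3, IT=5, Strategy=2, Planning=4, Ethics=2, Finance=2, Budget=4. Every pair that conflicts lands in different time slots.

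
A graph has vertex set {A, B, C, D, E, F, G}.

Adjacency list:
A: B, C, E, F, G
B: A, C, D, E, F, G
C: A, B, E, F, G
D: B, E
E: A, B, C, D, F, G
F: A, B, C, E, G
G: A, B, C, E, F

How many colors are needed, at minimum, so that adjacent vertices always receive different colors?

6

A, B, C, E, F, G are pairwise adjacent (a clique of size 6), so at least 6 colors are needed.
6 colors suffice: color 1 → {B}; color 2 → {E}; color 3 → {A, D}; color 4 → {F}; color 5 → {G}; color 6 → {C}. Each edge has distinct colors on its endpoints.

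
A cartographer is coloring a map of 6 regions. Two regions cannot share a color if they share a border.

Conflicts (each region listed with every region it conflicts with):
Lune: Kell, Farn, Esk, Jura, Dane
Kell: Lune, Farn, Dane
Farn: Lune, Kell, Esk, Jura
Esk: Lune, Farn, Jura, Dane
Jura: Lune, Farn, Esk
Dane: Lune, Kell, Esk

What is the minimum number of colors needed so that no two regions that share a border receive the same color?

4

Lune, Farn, Esk, Jura pairwise conflict, so at least 4 colors are needed.
4 colors suffice: color 1 → {Lune}; color 2 → {Farn, Dane}; color 3 → {Kell, Esk}; color 4 → {Jura}. Each listed conflict is separated.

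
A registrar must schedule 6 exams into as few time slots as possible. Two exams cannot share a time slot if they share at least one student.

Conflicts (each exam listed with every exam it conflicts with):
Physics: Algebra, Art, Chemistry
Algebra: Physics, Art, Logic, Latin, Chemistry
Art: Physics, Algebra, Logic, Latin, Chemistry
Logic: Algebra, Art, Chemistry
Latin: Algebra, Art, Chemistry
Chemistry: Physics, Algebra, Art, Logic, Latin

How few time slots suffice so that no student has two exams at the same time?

Physics, Algebra, Art, Chemistry pairwise conflict, so at least 4 time slots are needed.
4 time slots suffice: Physics=4, Algebra=1, Art=3, Logic=4, Latin=4, Chemistry=2. Every pair that conflicts lands in different time slots.

4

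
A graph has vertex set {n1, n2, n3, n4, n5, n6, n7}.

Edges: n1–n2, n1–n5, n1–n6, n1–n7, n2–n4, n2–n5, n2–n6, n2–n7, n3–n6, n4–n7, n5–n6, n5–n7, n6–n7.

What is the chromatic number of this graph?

5

n1, n2, n5, n6, n7 are pairwise adjacent (a clique of size 5), so at least 5 colors are needed.
A valid assignment using 5 colors: n1=P, n2=G, n3=B, n4=R, n5=Y, n6=R, n7=B. Each edge has distinct colors on its endpoints.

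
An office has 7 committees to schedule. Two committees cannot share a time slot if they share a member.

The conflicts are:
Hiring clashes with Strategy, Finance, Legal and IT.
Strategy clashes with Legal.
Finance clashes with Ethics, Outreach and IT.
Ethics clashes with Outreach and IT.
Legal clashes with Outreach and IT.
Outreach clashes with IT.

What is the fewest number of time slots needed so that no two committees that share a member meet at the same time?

4

Finance, Ethics, Outreach, IT all conflict with each other, so at least 4 time slots are needed.
A valid assignment using 4 time slots: Hiring=2, Strategy=1, Finance=3, Ethics=4, Legal=3, Outreach=2, IT=1. No two conflicting committees share a time slot.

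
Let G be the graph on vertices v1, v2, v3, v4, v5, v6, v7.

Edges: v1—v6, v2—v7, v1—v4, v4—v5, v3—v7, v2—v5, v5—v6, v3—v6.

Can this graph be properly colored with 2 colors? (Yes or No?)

No

The cycle v7-v2-v5-v6-v3-v7 has odd length 5, so it cannot be 2-colored; at least 3 colors are needed.
So 2 colors are not enough.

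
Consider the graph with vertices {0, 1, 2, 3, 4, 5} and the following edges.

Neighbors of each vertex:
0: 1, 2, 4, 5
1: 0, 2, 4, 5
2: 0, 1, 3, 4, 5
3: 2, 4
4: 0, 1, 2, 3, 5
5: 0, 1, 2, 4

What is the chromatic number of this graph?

0, 1, 2, 4, 5 are pairwise adjacent (a clique of size 5), so at least 5 colors are needed.
One proper 5-coloring: 0=green, 1=yellow, 2=blue, 3=green, 4=red, 5=purple. Every edge joins two different colors.

5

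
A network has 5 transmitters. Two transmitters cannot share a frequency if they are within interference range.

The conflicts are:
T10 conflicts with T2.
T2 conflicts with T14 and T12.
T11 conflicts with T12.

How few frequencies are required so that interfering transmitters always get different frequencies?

T2 and T12 conflict, so at least 2 frequencies are needed.
2 frequencies suffice: T10=2, T2=1, T14=2, T11=1, T12=2. Each listed conflict is separated.

2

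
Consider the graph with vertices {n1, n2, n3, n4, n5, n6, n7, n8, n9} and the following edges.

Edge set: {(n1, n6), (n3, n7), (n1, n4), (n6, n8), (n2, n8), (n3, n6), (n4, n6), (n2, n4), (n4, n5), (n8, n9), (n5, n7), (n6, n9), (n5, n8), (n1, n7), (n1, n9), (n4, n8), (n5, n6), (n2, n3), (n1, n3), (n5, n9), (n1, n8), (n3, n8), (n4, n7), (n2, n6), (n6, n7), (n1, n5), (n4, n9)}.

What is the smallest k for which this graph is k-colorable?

6

n1, n4, n5, n6, n8, n9 are mutually adjacent (a clique of size 6), so at least 6 colors are needed.
One proper 6-coloring: n1=3, n2=3, n3=4, n4=4, n5=5, n6=1, n7=2, n8=2, n9=6. Every edge joins two different colors.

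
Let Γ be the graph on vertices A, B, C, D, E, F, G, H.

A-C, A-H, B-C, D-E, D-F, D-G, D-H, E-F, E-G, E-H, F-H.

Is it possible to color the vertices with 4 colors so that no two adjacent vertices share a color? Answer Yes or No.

Yes

The chromatic number is 4. D, E, F, H form a clique, so at least 4 colors are needed.
4 colors suffice: A=blue, B=blue, C=red, D=blue, E=red, F=yellow, G=green, H=green.
That is already a proper 4-coloring.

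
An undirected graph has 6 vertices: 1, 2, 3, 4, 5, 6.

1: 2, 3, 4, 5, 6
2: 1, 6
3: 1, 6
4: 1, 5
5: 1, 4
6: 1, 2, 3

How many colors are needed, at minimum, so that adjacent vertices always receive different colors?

1, 2, 6 are mutually adjacent, so at least 3 colors are needed.
3 colors suffice: 1=a, 2=c, 3=c, 4=b, 5=c, 6=b. Every edge joins two different colors.

3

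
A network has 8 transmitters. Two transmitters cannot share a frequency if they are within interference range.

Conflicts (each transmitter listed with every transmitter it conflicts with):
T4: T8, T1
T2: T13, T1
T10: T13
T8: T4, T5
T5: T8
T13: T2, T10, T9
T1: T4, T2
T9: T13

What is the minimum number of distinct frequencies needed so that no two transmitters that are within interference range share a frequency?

T4 and T1 conflict, so at least 2 frequencies are needed.
2 frequencies suffice: frequency 1 → {T8, T13, T1}; frequency 2 → {T4, T2, T10, T5, T9}. Every pair that conflicts lands in different frequencies.

2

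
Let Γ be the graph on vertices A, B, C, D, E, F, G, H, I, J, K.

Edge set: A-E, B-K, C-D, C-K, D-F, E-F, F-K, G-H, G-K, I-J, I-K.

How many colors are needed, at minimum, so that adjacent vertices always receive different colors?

2

I and K are adjacent, so at least 2 colors are needed.
One proper 2-coloring: A=blue, B=blue, C=blue, D=red, E=red, F=blue, G=blue, H=red, I=blue, J=red, K=red. Each edge has distinct colors on its endpoints.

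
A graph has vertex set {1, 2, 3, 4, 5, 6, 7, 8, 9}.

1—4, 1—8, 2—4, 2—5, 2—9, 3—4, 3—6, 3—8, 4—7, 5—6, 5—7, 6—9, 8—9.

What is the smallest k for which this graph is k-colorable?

The cycle 6-5-7-4-3-6 has odd length 5, so it cannot be 2-colored; at least 3 colors are needed.
3 colors suffice: color a → {4, 6, 8}; color b → {1, 3, 5, 9}; color c → {2, 7}. No two adjacent vertices share a color.

3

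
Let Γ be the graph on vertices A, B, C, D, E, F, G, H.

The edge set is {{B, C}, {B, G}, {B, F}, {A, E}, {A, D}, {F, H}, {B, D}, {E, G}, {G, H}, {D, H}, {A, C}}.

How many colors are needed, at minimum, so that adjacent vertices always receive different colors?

3

The cycle A-D-H-G-E-A has odd length 5, so it cannot be 2-colored; at least 3 colors are needed.
One proper 3-coloring: A=1, B=1, C=2, D=2, E=3, F=2, G=2, H=1. Every edge joins two different colors.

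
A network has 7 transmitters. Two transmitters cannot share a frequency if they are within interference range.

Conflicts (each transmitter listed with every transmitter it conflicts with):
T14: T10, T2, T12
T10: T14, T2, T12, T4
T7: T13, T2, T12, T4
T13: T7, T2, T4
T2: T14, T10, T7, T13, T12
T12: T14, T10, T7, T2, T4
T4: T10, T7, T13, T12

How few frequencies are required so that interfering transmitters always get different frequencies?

T14, T10, T2, T12 pairwise conflict, so at least 4 frequencies are needed.
4 frequencies suffice: frequency 1 → {T2, T4}; frequency 2 → {T13, T12}; frequency 3 → {T10, T7}; frequency 4 → {T14}. Each listed conflict is separated.

4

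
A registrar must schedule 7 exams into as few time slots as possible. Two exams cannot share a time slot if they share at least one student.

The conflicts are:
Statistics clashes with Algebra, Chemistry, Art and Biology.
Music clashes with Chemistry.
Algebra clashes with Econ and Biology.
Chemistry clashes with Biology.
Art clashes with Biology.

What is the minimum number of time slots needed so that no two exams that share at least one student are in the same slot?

3

Statistics, Art, Biology pairwise conflict, so at least 3 time slots are needed.
3 time slots suffice: time slot 1 → {Music, Econ, Biology}; time slot 2 → {Statistics}; time slot 3 → {Algebra, Chemistry, Art}. Each listed conflict is separated.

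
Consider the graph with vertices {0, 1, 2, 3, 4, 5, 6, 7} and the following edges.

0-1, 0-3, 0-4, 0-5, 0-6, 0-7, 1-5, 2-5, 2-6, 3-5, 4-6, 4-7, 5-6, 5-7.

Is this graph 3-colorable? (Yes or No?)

Yes

The chromatic number is 3. 0, 5, 6 form a triangle, so at least 3 colors are needed.
3 colors suffice: 0=b, 1=c, 2=b, 3=c, 4=a, 5=a, 6=c, 7=c.
That is already a proper 3-coloring.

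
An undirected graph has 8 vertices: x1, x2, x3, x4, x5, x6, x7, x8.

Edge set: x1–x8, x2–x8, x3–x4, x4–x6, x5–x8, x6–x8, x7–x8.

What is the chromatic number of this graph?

2

x3 and x4 are adjacent, so at least 2 colors are needed.
2 colors suffice: color 1 → {x4, x8}; color 2 → {x1, x2, x3, x5, x6, x7}. Every edge joins two different colors.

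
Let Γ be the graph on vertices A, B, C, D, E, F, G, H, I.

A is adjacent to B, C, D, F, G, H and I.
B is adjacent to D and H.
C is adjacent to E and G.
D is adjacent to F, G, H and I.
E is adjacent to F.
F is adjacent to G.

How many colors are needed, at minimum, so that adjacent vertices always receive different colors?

4

A, D, F, G form a clique, so at least 4 colors are needed.
4 colors suffice: A=red, B=yellow, C=blue, D=blue, E=red, F=green, G=yellow, H=green, I=green. Every edge joins two different colors.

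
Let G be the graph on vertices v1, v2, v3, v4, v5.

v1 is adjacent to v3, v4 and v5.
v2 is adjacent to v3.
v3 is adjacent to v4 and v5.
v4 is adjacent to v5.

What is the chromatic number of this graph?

v1, v3, v4, v5 are mutually adjacent (a clique of size 4), so at least 4 colors are needed.
4 colors suffice: color R → {v3}; color B → {v1, v2}; color G → {v4}; color Y → {v5}. No two adjacent vertices share a color.

4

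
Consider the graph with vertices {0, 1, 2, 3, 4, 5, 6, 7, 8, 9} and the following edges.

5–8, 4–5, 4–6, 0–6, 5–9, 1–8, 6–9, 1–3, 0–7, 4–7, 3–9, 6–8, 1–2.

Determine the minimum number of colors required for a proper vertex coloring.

The cycle 1-8-6-9-3-1 has odd length 5, so it cannot be 2-colored; at least 3 colors are needed.
One proper 3-coloring: 0=blue, 1=red, 2=blue, 3=green, 4=blue, 5=red, 6=red, 7=red, 8=blue, 9=blue. No two adjacent vertices share a color.

3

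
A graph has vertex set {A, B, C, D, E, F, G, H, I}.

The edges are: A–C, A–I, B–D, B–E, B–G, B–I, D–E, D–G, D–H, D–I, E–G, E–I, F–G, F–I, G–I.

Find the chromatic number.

B, D, E, G, I are mutually adjacent (a clique of size 5), so at least 5 colors are needed.
5 colors suffice: color 1 → {C, H, I}; color 2 → {A, G}; color 3 → {D, F}; color 4 → {B}; color 5 → {E}. Each edge has distinct colors on its endpoints.

5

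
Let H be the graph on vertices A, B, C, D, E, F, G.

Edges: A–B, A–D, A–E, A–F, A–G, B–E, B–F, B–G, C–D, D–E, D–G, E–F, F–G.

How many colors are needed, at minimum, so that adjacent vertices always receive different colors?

A, B, E, F are mutually adjacent (a clique of size 4), so at least 4 colors are needed.
4 colors suffice: A=red, B=yellow, C=red, D=green, E=blue, F=green, G=blue. Every edge joins two different colors.

4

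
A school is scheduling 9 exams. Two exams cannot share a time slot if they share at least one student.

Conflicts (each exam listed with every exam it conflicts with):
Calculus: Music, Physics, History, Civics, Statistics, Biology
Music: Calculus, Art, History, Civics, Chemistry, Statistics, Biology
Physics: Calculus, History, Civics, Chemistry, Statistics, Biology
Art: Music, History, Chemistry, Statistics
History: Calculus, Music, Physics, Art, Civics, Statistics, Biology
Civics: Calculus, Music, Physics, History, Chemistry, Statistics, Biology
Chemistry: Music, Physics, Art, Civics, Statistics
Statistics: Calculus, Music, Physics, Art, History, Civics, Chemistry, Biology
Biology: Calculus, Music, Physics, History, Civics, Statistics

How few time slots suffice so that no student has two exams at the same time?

Calculus, Music, History, Civics, Statistics, Biology are mutually in conflict, so at least 6 time slots are needed.
6 time slots suffice: Calculus=6, Music=2, Physics=2, Art=3, History=4, Civics=3, Chemistry=4, Statistics=1, Biology=5. Every pair that conflicts lands in different time slots.

6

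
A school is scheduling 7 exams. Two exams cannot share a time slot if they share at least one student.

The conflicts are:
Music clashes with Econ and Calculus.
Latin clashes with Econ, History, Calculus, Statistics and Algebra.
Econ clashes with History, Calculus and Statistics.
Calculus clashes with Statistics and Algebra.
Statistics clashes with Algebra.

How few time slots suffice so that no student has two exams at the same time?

Latin, Econ, Calculus, Statistics are mutually in conflict, so at least 4 time slots are needed.
4 time slots suffice: time slot 1 → {Econ, Algebra}; time slot 2 → {Music, Latin}; time slot 3 → {History, Calculus}; time slot 4 → {Statistics}. No two conflicting exams share a time slot.

4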